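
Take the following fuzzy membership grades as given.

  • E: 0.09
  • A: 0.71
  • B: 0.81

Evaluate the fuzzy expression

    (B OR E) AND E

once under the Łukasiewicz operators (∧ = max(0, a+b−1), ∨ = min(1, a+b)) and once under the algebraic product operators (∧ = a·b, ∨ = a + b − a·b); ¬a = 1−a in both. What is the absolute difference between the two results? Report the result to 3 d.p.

Under Łukasiewicz:
  B OR E = min(1, a+b) on (0.81, 0.09) = 0.90
  (B OR E) AND E = max(0, a+b−1) on (0.90, 0.09) = 0.00
  → value = 0.0000
Under algebraic product:
  B OR E = a + b − a·b on (0.8100, 0.0900) = 0.8271
  (B OR E) AND E = a·b on (0.8271, 0.0900) = 0.0744
  → value = 0.0744
|0.0000 − 0.0744| = 0.074

0.074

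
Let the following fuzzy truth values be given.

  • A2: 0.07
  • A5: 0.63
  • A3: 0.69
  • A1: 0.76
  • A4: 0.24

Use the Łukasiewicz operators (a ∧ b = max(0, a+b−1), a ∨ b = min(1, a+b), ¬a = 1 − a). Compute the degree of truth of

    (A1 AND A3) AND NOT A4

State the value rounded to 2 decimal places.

A1 AND A3 = max(0, a+b−1) on (0.76, 0.69) = 0.45
NOT A4 = 1 − 0.24 = 0.76
(A1 AND A3) AND NOT A4 = max(0, a+b−1) on (0.45, 0.76) = 0.21

0.21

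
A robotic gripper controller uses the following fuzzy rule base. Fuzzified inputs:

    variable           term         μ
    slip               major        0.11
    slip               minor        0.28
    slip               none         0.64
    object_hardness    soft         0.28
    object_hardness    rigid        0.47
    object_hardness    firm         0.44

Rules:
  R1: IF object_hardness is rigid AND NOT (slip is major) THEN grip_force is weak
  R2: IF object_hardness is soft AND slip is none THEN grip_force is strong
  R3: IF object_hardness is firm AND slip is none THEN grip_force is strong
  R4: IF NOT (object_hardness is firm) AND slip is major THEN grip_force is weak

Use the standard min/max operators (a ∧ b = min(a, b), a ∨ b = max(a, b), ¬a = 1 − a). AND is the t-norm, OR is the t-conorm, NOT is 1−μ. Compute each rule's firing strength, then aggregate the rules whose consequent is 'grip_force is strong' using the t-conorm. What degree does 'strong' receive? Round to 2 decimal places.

R1: rigid=0.47, ¬major=1−0.11=0.89; AND[min(a, b)] → w = 0.47
R2: soft=0.28, none=0.64; AND[min(a, b)] → w = 0.28
R3: firm=0.44, none=0.64; AND[min(a, b)] → w = 0.44
R4: ¬firm=1−0.44=0.56, major=0.11; AND[min(a, b)] → w = 0.11
Rules with consequent 'strong': {R2, R3} → strengths 0.28, 0.44
Aggregate via t-conorm [max(a, b)]: 0.44

0.44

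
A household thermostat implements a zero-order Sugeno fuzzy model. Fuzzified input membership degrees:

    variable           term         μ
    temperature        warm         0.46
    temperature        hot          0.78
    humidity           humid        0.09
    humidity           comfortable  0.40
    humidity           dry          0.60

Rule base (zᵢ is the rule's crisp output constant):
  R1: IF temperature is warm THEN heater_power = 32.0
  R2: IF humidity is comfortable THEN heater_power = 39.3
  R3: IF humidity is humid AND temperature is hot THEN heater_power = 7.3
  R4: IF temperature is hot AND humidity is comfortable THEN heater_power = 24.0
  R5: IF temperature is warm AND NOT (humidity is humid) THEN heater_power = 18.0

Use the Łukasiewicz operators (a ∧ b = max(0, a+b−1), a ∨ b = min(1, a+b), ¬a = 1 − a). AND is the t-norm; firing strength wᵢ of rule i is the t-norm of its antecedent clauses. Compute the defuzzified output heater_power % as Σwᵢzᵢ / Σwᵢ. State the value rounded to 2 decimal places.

29.38

R1 (z=32.0): warm=0.46 → w = 0.46
R2 (z=39.3): comfortable=0.40 → w = 0.40
R3 (z=7.3): humid=0.09, hot=0.78; AND[max(0, a+b−1)] → w = 0.00
R4 (z=24.0): hot=0.78, comfortable=0.40; AND[max(0, a+b−1)] → w = 0.18
R5 (z=18.0): warm=0.46, ¬humid=1−0.09=0.91; AND[max(0, a+b−1)] → w = 0.37
Weighted average = (0.46·32.0 + 0.40·39.3 + 0.00·7.3 + 0.18·24.0 + 0.37·18.0) / (0.46 + 0.40 + 0.00 + 0.18 + 0.37)
  = 41.4200 / 1.4100 = 29.38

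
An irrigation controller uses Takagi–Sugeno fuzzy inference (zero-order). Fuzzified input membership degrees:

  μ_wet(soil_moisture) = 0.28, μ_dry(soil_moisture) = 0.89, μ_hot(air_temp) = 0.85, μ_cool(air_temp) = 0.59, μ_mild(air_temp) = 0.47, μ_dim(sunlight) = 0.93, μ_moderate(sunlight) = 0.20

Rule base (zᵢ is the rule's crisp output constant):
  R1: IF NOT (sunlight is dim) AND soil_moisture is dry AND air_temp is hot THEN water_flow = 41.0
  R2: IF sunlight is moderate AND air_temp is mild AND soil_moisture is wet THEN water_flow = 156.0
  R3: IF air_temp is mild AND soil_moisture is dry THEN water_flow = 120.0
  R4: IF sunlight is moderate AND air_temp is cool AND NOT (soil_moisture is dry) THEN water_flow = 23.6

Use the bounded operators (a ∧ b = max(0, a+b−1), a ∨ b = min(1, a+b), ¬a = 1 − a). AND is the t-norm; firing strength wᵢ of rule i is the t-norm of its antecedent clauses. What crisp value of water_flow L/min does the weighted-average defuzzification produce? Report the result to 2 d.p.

120.00

R1 (z=41.0): ¬dim=1−0.93=0.07, dry=0.89, hot=0.85; AND[max(0, a+b−1)] → w = 0.00
R2 (z=156.0): moderate=0.20, mild=0.47, wet=0.28; AND[max(0, a+b−1)] → w = 0.00
R3 (z=120.0): mild=0.47, dry=0.89; AND[max(0, a+b−1)] → w = 0.36
R4 (z=23.6): moderate=0.20, cool=0.59, ¬dry=1−0.89=0.11; AND[max(0, a+b−1)] → w = 0.00
Weighted average = (0.00·41.0 + 0.00·156.0 + 0.36·120.0 + 0.00·23.6) / (0.00 + 0.00 + 0.36 + 0.00)
  = 43.2000 / 0.3600 = 120.00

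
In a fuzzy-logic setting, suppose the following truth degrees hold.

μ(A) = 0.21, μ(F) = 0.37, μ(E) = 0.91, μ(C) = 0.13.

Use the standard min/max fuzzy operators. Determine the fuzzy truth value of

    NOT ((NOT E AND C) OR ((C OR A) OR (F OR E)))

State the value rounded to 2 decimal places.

NOT E = 1 − 0.91 = 0.09
NOT E AND C = min(a, b) on (0.09, 0.13) = 0.09
C OR A = max(a, b) on (0.13, 0.21) = 0.21
F OR E = max(a, b) on (0.37, 0.91) = 0.91
(C OR A) OR (F OR E) = max(a, b) on (0.21, 0.91) = 0.91
(NOT E AND C) OR ((C OR A) OR (F OR E)) = max(a, b) on (0.09, 0.91) = 0.91
NOT ((NOT E AND C) OR ((C OR A) OR (F OR E))) = 1 − 0.91 = 0.09

0.09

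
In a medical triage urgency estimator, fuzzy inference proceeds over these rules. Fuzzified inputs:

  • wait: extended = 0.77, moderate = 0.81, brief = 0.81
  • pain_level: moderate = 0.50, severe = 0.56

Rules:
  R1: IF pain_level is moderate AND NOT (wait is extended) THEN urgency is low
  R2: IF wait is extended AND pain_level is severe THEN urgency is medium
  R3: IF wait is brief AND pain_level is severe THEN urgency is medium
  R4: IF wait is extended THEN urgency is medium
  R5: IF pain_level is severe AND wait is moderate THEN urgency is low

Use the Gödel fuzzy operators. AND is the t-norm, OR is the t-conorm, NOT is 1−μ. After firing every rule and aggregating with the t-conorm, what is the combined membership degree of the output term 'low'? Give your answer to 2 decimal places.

R1: moderate=0.50, ¬extended=1−0.77=0.23; AND[min(a, b)] → w = 0.23
R2: extended=0.77, severe=0.56; AND[min(a, b)] → w = 0.56
R3: brief=0.81, severe=0.56; AND[min(a, b)] → w = 0.56
R4: extended=0.77 → w = 0.77
R5: severe=0.56, moderate=0.81; AND[min(a, b)] → w = 0.56
Rules with consequent 'low': {R1, R5} → strengths 0.23, 0.56
Aggregate via t-conorm [max(a, b)]: 0.56

0.56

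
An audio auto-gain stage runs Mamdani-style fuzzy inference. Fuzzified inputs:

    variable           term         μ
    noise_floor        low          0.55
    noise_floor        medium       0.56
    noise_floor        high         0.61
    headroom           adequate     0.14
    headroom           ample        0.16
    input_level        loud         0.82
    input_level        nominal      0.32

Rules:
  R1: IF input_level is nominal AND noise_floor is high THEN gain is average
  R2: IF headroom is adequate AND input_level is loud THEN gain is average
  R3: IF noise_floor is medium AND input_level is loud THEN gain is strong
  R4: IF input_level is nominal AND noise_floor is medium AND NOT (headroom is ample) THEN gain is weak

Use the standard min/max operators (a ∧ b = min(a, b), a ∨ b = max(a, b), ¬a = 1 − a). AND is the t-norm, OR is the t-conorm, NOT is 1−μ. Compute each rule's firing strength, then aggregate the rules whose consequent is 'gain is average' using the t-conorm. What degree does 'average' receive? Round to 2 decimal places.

R1: nominal=0.32, high=0.61; AND[min(a, b)] → w = 0.32
R2: adequate=0.14, loud=0.82; AND[min(a, b)] → w = 0.14
R3: medium=0.56, loud=0.82; AND[min(a, b)] → w = 0.56
R4: nominal=0.32, medium=0.56, ¬ample=1−0.16=0.84; AND[min(a, b)] → w = 0.32
Rules with consequent 'average': {R1, R2} → strengths 0.32, 0.14
Aggregate via t-conorm [max(a, b)]: 0.32

0.32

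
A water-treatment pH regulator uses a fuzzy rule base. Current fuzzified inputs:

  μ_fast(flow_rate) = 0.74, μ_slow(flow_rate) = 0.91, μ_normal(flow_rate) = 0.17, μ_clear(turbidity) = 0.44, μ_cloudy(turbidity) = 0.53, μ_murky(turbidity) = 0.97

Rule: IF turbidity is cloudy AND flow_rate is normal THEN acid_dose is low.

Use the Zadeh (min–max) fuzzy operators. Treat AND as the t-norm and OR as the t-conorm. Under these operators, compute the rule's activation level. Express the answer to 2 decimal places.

0.17

firing strength: cloudy=0.53, normal=0.17; AND[min(a, b)] → w = 0.17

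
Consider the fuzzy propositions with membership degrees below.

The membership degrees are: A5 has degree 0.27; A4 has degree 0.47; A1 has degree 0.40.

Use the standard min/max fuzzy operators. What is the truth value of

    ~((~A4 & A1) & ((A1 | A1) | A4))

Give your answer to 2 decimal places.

0.60

~A4 = 1 − 0.47 = 0.53
~A4 & A1 = min(a, b) on (0.53, 0.40) = 0.40
A1 | A1 = max(a, b) on (0.40, 0.40) = 0.40
(A1 | A1) | A4 = max(a, b) on (0.40, 0.47) = 0.47
(~A4 & A1) & ((A1 | A1) | A4) = min(a, b) on (0.40, 0.47) = 0.40
~((~A4 & A1) & ((A1 | A1) | A4)) = 1 − 0.40 = 0.60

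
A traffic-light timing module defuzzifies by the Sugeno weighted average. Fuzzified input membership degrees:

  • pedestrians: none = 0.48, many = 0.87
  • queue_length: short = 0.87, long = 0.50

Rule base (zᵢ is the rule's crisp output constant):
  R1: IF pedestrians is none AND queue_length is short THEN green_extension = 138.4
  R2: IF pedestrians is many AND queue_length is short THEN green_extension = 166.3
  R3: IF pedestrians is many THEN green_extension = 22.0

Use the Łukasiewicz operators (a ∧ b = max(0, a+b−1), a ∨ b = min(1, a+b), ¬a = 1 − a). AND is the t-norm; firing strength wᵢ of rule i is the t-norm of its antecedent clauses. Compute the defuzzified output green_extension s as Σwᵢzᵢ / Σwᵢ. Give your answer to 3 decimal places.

97.266

R1 (z=138.4): none=0.48, short=0.87; AND[max(0, a+b−1)] → w = 0.35
R2 (z=166.3): many=0.87, short=0.87; AND[max(0, a+b−1)] → w = 0.74
R3 (z=22.0): many=0.87 → w = 0.87
Weighted average = (0.35·138.4 + 0.74·166.3 + 0.87·22.0) / (0.35 + 0.74 + 0.87)
  = 190.6420 / 1.9600 = 97.266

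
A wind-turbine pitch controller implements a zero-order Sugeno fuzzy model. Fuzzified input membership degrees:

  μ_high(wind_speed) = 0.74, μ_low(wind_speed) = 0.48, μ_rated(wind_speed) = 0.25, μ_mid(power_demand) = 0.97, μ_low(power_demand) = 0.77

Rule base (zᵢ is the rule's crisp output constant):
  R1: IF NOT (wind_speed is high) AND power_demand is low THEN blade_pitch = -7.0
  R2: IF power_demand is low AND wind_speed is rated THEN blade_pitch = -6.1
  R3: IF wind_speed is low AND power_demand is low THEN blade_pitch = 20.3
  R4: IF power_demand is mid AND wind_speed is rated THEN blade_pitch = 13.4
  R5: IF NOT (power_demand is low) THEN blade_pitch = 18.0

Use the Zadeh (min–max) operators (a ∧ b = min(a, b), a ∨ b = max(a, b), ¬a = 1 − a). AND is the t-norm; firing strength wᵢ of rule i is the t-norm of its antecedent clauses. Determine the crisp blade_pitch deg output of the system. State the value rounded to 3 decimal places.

9.448

R1 (z=-7.0): ¬high=1−0.74=0.26, low=0.77; AND[min(a, b)] → w = 0.26
R2 (z=-6.1): low=0.77, rated=0.25; AND[min(a, b)] → w = 0.25
R3 (z=20.3): low=0.48, low=0.77; AND[min(a, b)] → w = 0.48
R4 (z=13.4): mid=0.97, rated=0.25; AND[min(a, b)] → w = 0.25
R5 (z=18.0): ¬low=1−0.77=0.23 → w = 0.23
Weighted average = (0.26·-7.0 + 0.25·-6.1 + 0.48·20.3 + 0.25·13.4 + 0.23·18.0) / (0.26 + 0.25 + 0.48 + 0.25 + 0.23)
  = 13.8890 / 1.4700 = 9.448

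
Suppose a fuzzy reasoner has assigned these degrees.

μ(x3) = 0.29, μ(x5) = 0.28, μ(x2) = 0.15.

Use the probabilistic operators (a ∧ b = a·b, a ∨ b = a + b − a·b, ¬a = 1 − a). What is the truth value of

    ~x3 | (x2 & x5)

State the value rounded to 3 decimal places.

~x3 = 1 − 0.2900 = 0.7100
x2 & x5 = a·b on (0.1500, 0.2800) = 0.0420
~x3 | (x2 & x5) = a + b − a·b on (0.7100, 0.0420) = 0.7222

0.722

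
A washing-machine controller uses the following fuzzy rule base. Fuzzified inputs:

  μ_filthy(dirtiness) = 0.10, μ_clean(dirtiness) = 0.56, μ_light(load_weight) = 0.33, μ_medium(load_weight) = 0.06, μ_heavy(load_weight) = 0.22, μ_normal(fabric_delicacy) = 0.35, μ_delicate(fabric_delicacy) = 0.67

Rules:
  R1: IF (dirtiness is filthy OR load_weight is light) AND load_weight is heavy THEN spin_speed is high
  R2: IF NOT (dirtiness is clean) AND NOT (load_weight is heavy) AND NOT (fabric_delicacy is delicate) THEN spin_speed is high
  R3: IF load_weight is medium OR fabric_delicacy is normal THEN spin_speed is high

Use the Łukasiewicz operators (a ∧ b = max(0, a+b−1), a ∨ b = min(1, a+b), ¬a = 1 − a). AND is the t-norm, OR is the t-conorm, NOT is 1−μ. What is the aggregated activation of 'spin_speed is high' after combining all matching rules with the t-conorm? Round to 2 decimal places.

0.41

R1: (filthy=0.10 OR light=0.33) = 0.43; AND[max(0, a+b−1)] with heavy=0.22 → w = 0.00
R2: ¬clean=1−0.56=0.44, ¬heavy=1−0.22=0.78, ¬delicate=1−0.67=0.33; AND[max(0, a+b−1)] → w = 0.00
R3: medium=0.06, normal=0.35; OR[min(1, a+b)] → w = 0.41
Rules with consequent 'high': {R1, R2, R3} → strengths 0.00, 0.00, 0.41
Aggregate via t-conorm [min(1, a+b)]: 0.41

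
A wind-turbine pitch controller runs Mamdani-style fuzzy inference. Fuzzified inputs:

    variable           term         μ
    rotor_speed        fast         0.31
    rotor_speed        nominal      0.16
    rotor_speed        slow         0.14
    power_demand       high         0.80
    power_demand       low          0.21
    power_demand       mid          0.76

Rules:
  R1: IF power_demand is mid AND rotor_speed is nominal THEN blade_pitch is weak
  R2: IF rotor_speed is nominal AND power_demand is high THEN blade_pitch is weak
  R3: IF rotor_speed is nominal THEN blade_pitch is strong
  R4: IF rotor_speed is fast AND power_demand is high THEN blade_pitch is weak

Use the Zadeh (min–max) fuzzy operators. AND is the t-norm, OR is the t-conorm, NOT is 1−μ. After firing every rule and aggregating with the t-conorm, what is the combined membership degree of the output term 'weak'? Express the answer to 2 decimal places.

R1: mid=0.76, nominal=0.16; AND[min(a, b)] → w = 0.16
R2: nominal=0.16, high=0.80; AND[min(a, b)] → w = 0.16
R3: nominal=0.16 → w = 0.16
R4: fast=0.31, high=0.80; AND[min(a, b)] → w = 0.31
Rules with consequent 'weak': {R1, R2, R4} → strengths 0.16, 0.16, 0.31
Aggregate via t-conorm [max(a, b)]: 0.31

0.31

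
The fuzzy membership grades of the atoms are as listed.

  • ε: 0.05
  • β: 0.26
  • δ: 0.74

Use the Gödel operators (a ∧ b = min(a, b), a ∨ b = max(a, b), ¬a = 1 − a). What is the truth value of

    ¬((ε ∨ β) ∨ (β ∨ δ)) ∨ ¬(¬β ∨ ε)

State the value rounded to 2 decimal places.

0.26

ε ∨ β = max(a, b) on (0.05, 0.26) = 0.26
β ∨ δ = max(a, b) on (0.26, 0.74) = 0.74
(ε ∨ β) ∨ (β ∨ δ) = max(a, b) on (0.26, 0.74) = 0.74
¬((ε ∨ β) ∨ (β ∨ δ)) = 1 − 0.74 = 0.26
¬β = 1 − 0.26 = 0.74
¬β ∨ ε = max(a, b) on (0.74, 0.05) = 0.74
¬(¬β ∨ ε) = 1 − 0.74 = 0.26
¬((ε ∨ β) ∨ (β ∨ δ)) ∨ ¬(¬β ∨ ε) = max(a, b) on (0.26, 0.26) = 0.26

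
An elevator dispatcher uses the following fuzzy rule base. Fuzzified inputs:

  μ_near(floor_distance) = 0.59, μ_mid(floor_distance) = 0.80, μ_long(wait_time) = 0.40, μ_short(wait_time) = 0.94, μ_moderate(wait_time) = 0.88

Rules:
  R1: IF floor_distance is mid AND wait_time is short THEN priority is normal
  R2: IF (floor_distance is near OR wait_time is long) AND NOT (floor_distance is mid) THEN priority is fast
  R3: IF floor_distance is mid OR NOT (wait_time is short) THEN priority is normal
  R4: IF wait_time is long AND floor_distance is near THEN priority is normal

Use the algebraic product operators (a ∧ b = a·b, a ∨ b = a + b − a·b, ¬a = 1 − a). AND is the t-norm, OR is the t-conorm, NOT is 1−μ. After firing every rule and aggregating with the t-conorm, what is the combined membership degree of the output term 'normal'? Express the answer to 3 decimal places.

R1: mid=0.80, short=0.94; AND[a·b] → w = 0.7520
R2: (near=0.59 OR long=0.40) = 0.7540; AND[a·b] with ¬mid=1−0.80=0.20 → w = 0.1508
R3: mid=0.80, ¬short=1−0.94=0.06; OR[a + b − a·b] → w = 0.8120
R4: long=0.40, near=0.59; AND[a·b] → w = 0.2360
Rules with consequent 'normal': {R1, R3, R4} → strengths 0.7520, 0.8120, 0.2360
Aggregate via t-conorm [a + b − a·b]: 0.9644

0.964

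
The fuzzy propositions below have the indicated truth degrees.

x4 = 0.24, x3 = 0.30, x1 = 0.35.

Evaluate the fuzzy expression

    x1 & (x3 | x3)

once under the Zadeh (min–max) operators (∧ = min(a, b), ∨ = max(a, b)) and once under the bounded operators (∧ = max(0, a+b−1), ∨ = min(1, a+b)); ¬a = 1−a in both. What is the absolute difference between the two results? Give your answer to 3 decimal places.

Under Zadeh (min–max):
  x3 | x3 = max(a, b) on (0.30, 0.30) = 0.30
  x1 & (x3 | x3) = min(a, b) on (0.35, 0.30) = 0.30
  → value = 0.3000
Under bounded:
  x3 | x3 = min(1, a+b) on (0.30, 0.30) = 0.60
  x1 & (x3 | x3) = max(0, a+b−1) on (0.35, 0.60) = 0.00
  → value = 0.0000
|0.3000 − 0.0000| = 0.300

0.300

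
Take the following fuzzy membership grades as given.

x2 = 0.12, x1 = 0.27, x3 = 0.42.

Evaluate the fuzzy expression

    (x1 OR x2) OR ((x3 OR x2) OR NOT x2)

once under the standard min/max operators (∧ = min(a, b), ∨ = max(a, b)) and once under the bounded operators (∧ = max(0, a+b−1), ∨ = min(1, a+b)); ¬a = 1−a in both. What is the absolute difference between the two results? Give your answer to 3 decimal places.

0.120

Under standard min/max:
  x1 OR x2 = max(a, b) on (0.27, 0.12) = 0.27
  x3 OR x2 = max(a, b) on (0.42, 0.12) = 0.42
  NOT x2 = 1 − 0.12 = 0.88
  (x3 OR x2) OR NOT x2 = max(a, b) on (0.42, 0.88) = 0.88
  (x1 OR x2) OR ((x3 OR x2) OR NOT x2) = max(a, b) on (0.27, 0.88) = 0.88
  → value = 0.8800
Under bounded:
  x1 OR x2 = min(1, a+b) on (0.27, 0.12) = 0.39
  x3 OR x2 = min(1, a+b) on (0.42, 0.12) = 0.54
  NOT x2 = 1 − 0.12 = 0.88
  (x3 OR x2) OR NOT x2 = min(1, a+b) on (0.54, 0.88) = 1.00
  (x1 OR x2) OR ((x3 OR x2) OR NOT x2) = min(1, a+b) on (0.39, 1.00) = 1.00
  → value = 1.0000
|0.8800 − 1.0000| = 0.120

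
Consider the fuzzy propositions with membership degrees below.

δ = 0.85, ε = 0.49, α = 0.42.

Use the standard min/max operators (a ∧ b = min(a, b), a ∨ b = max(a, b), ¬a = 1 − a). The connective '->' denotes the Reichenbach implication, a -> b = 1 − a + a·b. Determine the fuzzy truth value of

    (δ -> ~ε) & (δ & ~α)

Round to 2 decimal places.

0.58

~ε = 1 − 0.49 = 0.51
δ -> ~ε  [Reichenbach: 1 − a + a·b] with a=0.85, b=0.51 → 0.58
~α = 1 − 0.42 = 0.58
δ & ~α = min(a, b) on (0.85, 0.58) = 0.58
(δ -> ~ε) & (δ & ~α) = min(a, b) on (0.58, 0.58) = 0.58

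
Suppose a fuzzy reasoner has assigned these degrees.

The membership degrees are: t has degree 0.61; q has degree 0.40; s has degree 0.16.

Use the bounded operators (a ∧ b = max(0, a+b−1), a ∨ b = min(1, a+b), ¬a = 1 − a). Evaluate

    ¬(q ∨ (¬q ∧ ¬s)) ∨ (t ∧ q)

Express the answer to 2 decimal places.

¬q = 1 − 0.40 = 0.60
¬s = 1 − 0.16 = 0.84
¬q ∧ ¬s = max(0, a+b−1) on (0.60, 0.84) = 0.44
q ∨ (¬q ∧ ¬s) = min(1, a+b) on (0.40, 0.44) = 0.84
¬(q ∨ (¬q ∧ ¬s)) = 1 − 0.84 = 0.16
t ∧ q = max(0, a+b−1) on (0.61, 0.40) = 0.01
¬(q ∨ (¬q ∧ ¬s)) ∨ (t ∧ q) = min(1, a+b) on (0.16, 0.01) = 0.17

0.17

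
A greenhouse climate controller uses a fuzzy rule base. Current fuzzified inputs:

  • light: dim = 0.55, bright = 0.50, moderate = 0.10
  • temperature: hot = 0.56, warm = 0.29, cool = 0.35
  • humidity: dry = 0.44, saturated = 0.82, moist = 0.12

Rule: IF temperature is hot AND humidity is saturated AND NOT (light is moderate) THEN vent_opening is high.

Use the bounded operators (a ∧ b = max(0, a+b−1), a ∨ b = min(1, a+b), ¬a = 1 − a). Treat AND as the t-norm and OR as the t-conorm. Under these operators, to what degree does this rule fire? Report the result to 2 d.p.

firing strength: hot=0.56, saturated=0.82, ¬moderate=1−0.10=0.90; AND[max(0, a+b−1)] → w = 0.28

0.28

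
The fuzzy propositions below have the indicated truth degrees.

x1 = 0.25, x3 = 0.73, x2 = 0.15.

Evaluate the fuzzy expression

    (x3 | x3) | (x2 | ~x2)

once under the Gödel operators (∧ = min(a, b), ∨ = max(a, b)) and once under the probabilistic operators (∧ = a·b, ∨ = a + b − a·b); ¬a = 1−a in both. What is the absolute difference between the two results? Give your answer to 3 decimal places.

Under Gödel:
  x3 | x3 = max(a, b) on (0.73, 0.73) = 0.73
  ~x2 = 1 − 0.15 = 0.85
  x2 | ~x2 = max(a, b) on (0.15, 0.85) = 0.85
  (x3 | x3) | (x2 | ~x2) = max(a, b) on (0.73, 0.85) = 0.85
  → value = 0.8500
Under probabilistic:
  x3 | x3 = a + b − a·b on (0.7300, 0.7300) = 0.9271
  ~x2 = 1 − 0.1500 = 0.8500
  x2 | ~x2 = a + b − a·b on (0.1500, 0.8500) = 0.8725
  (x3 | x3) | (x2 | ~x2) = a + b − a·b on (0.9271, 0.8725) = 0.9907
  → value = 0.9907
|0.8500 − 0.9907| = 0.141

0.141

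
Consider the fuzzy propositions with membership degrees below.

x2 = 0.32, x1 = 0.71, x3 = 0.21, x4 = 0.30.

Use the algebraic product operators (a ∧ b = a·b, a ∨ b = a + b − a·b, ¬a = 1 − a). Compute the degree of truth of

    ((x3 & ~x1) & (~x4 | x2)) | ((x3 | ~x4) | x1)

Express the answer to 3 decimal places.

~x1 = 1 − 0.7100 = 0.2900
x3 & ~x1 = a·b on (0.2100, 0.2900) = 0.0609
~x4 = 1 − 0.3000 = 0.7000
~x4 | x2 = a + b − a·b on (0.7000, 0.3200) = 0.7960
(x3 & ~x1) & (~x4 | x2) = a·b on (0.0609, 0.7960) = 0.0485
~x4 = 1 − 0.3000 = 0.7000
x3 | ~x4 = a + b − a·b on (0.2100, 0.7000) = 0.7630
(x3 | ~x4) | x1 = a + b − a·b on (0.7630, 0.7100) = 0.9313
((x3 & ~x1) & (~x4 | x2)) | ((x3 | ~x4) | x1) = a + b − a·b on (0.0485, 0.9313) = 0.9346

0.935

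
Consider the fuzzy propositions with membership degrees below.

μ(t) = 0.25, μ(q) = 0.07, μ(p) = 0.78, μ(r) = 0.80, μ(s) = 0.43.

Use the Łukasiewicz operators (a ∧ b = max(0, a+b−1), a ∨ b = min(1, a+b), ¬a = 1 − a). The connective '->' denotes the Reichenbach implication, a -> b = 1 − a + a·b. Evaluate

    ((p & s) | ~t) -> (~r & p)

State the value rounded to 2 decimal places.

p & s = max(0, a+b−1) on (0.78, 0.43) = 0.21
~t = 1 − 0.25 = 0.75
(p & s) | ~t = min(1, a+b) on (0.21, 0.75) = 0.96
~r = 1 − 0.80 = 0.20
~r & p = max(0, a+b−1) on (0.20, 0.78) = 0.00
((p & s) | ~t) -> (~r & p)  [Reichenbach: 1 − a + a·b] with a=0.96, b=0.00 → 0.04

0.04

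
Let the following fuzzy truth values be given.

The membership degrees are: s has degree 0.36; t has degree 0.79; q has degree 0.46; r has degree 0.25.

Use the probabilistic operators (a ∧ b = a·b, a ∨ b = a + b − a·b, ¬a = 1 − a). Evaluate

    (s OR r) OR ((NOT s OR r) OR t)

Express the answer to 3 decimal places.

0.973

s OR r = a + b − a·b on (0.3600, 0.2500) = 0.5200
NOT s = 1 − 0.3600 = 0.6400
NOT s OR r = a + b − a·b on (0.6400, 0.2500) = 0.7300
(NOT s OR r) OR t = a + b − a·b on (0.7300, 0.7900) = 0.9433
(s OR r) OR ((NOT s OR r) OR t) = a + b − a·b on (0.5200, 0.9433) = 0.9728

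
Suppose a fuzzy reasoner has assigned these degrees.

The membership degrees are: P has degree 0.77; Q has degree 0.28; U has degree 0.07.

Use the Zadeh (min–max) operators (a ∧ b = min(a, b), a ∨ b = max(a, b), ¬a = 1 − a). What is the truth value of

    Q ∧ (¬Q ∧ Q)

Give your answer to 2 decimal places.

0.28

¬Q = 1 − 0.28 = 0.72
¬Q ∧ Q = min(a, b) on (0.72, 0.28) = 0.28
Q ∧ (¬Q ∧ Q) = min(a, b) on (0.28, 0.28) = 0.28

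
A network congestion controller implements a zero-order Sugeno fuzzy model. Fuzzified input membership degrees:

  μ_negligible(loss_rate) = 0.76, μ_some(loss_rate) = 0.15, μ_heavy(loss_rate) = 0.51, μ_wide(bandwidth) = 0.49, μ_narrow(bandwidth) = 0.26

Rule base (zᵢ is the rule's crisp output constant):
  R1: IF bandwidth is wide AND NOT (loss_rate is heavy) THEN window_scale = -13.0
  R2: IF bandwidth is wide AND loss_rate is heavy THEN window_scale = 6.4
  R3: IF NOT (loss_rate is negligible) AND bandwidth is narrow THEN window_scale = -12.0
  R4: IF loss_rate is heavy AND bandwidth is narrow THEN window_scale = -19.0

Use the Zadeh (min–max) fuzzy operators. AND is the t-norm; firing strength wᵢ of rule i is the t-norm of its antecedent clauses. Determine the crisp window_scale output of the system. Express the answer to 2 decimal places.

-7.47

R1 (z=-13.0): wide=0.49, ¬heavy=1−0.51=0.49; AND[min(a, b)] → w = 0.49
R2 (z=6.4): wide=0.49, heavy=0.51; AND[min(a, b)] → w = 0.49
R3 (z=-12.0): ¬negligible=1−0.76=0.24, narrow=0.26; AND[min(a, b)] → w = 0.24
R4 (z=-19.0): heavy=0.51, narrow=0.26; AND[min(a, b)] → w = 0.26
Weighted average = (0.49·-13.0 + 0.49·6.4 + 0.24·-12.0 + 0.26·-19.0) / (0.49 + 0.49 + 0.24 + 0.26)
  = -11.0540 / 1.4800 = -7.47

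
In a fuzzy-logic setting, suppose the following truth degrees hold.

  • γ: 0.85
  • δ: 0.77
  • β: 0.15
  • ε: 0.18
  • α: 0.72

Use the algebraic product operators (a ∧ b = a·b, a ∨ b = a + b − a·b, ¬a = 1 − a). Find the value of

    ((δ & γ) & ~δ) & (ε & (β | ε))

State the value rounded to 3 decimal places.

δ & γ = a·b on (0.7700, 0.8500) = 0.6545
~δ = 1 − 0.7700 = 0.2300
(δ & γ) & ~δ = a·b on (0.6545, 0.2300) = 0.1505
β | ε = a + b − a·b on (0.1500, 0.1800) = 0.3030
ε & (β | ε) = a·b on (0.1800, 0.3030) = 0.0545
((δ & γ) & ~δ) & (ε & (β | ε)) = a·b on (0.1505, 0.0545) = 0.0082

0.008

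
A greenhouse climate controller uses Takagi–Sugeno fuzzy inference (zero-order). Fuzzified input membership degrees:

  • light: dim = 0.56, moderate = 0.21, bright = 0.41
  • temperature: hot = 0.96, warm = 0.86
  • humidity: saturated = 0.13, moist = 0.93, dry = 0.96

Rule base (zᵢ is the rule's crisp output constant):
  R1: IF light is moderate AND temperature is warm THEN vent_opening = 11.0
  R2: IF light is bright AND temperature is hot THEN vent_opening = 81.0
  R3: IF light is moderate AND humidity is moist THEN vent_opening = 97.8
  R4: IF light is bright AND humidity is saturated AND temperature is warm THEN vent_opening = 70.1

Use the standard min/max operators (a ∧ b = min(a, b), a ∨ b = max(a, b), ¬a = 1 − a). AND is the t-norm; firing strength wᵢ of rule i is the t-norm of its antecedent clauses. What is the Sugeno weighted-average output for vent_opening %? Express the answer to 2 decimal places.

67.89

R1 (z=11.0): moderate=0.21, warm=0.86; AND[min(a, b)] → w = 0.21
R2 (z=81.0): bright=0.41, hot=0.96; AND[min(a, b)] → w = 0.41
R3 (z=97.8): moderate=0.21, moist=0.93; AND[min(a, b)] → w = 0.21
R4 (z=70.1): bright=0.41, saturated=0.13, warm=0.86; AND[min(a, b)] → w = 0.13
Weighted average = (0.21·11.0 + 0.41·81.0 + 0.21·97.8 + 0.13·70.1) / (0.21 + 0.41 + 0.21 + 0.13)
  = 65.1710 / 0.9600 = 67.89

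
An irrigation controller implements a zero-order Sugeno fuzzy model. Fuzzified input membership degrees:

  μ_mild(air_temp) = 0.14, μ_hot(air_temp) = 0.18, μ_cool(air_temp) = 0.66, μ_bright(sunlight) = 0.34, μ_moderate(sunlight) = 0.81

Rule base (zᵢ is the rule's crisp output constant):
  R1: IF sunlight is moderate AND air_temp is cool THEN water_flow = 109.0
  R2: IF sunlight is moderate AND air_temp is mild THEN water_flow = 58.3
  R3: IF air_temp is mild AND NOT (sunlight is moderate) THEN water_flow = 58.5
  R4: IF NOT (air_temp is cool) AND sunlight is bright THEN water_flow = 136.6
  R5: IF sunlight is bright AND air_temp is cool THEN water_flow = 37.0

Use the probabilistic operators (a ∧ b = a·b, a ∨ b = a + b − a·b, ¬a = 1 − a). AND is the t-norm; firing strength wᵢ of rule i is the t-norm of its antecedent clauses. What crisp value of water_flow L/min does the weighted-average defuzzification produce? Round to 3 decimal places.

R1 (z=109.0): moderate=0.81, cool=0.66; AND[a·b] → w = 0.5346
R2 (z=58.3): moderate=0.81, mild=0.14; AND[a·b] → w = 0.1134
R3 (z=58.5): mild=0.14, ¬moderate=1−0.81=0.19; AND[a·b] → w = 0.0266
R4 (z=136.6): ¬cool=1−0.66=0.34, bright=0.34; AND[a·b] → w = 0.1156
R5 (z=37.0): bright=0.34, cool=0.66; AND[a·b] → w = 0.2244
Weighted average = (0.5346·109.0 + 0.1134·58.3 + 0.0266·58.5 + 0.1156·136.6 + 0.2244·37.0) / (0.5346 + 0.1134 + 0.0266 + 0.1156 + 0.2244)
  = 90.5325 / 1.0146 = 89.230

89.230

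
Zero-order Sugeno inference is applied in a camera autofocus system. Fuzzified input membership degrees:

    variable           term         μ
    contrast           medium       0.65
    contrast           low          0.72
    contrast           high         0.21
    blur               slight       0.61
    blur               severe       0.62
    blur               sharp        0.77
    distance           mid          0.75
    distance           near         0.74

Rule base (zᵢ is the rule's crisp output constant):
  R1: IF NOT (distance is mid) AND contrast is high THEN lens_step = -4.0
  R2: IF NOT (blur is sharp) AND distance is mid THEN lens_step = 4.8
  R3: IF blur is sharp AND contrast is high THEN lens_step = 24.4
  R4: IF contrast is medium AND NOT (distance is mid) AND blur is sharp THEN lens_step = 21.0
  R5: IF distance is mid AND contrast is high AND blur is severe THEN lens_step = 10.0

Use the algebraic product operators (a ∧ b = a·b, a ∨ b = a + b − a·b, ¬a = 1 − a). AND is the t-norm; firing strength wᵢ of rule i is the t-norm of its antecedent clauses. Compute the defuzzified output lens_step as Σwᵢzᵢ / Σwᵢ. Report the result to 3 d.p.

13.401

R1 (z=-4.0): ¬mid=1−0.75=0.25, high=0.21; AND[a·b] → w = 0.0525
R2 (z=4.8): ¬sharp=1−0.77=0.23, mid=0.75; AND[a·b] → w = 0.1725
R3 (z=24.4): sharp=0.77, high=0.21; AND[a·b] → w = 0.1617
R4 (z=21.0): medium=0.65, ¬mid=1−0.75=0.25, sharp=0.77; AND[a·b] → w = 0.1251
R5 (z=10.0): mid=0.75, high=0.21, severe=0.62; AND[a·b] → w = 0.0977
Weighted average = (0.0525·-4.0 + 0.1725·4.8 + 0.1617·24.4 + 0.1251·21.0 + 0.0977·10.0) / (0.0525 + 0.1725 + 0.1617 + 0.1251 + 0.0977)
  = 8.1676 / 0.6095 = 13.401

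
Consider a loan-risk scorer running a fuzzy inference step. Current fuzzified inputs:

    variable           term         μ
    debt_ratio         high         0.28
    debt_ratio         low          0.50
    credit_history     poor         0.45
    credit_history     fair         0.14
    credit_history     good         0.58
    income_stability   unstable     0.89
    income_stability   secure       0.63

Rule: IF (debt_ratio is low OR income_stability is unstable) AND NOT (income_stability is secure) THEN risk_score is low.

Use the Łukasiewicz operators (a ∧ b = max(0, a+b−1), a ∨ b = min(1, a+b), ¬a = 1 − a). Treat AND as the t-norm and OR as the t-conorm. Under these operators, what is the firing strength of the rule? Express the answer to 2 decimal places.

firing strength: (low=0.50 OR unstable=0.89) = 1.00; AND[max(0, a+b−1)] with ¬secure=1−0.63=0.37 → w = 0.37

0.37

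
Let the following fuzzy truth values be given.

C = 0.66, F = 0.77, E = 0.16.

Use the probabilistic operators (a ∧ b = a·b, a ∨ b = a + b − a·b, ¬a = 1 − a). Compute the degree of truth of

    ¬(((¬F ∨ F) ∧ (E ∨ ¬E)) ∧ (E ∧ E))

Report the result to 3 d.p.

¬F = 1 − 0.7700 = 0.2300
¬F ∨ F = a + b − a·b on (0.2300, 0.7700) = 0.8229
¬E = 1 − 0.1600 = 0.8400
E ∨ ¬E = a + b − a·b on (0.1600, 0.8400) = 0.8656
(¬F ∨ F) ∧ (E ∨ ¬E) = a·b on (0.8229, 0.8656) = 0.7123
E ∧ E = a·b on (0.1600, 0.1600) = 0.0256
((¬F ∨ F) ∧ (E ∨ ¬E)) ∧ (E ∧ E) = a·b on (0.7123, 0.0256) = 0.0182
¬(((¬F ∨ F) ∧ (E ∨ ¬E)) ∧ (E ∧ E)) = 1 − 0.0182 = 0.9818

0.982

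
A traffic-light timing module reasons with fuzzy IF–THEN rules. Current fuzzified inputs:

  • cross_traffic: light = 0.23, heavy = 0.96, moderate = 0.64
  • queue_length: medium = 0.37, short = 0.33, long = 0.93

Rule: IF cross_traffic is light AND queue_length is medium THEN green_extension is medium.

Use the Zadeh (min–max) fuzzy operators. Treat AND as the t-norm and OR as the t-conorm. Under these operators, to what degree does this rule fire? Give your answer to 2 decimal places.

0.23

firing strength: light=0.23, medium=0.37; AND[min(a, b)] → w = 0.23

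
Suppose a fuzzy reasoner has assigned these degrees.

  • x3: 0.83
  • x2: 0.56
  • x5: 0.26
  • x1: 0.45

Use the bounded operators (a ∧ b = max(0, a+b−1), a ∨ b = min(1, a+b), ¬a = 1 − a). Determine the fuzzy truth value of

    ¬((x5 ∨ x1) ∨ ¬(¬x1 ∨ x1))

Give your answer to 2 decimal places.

0.29

x5 ∨ x1 = min(1, a+b) on (0.26, 0.45) = 0.71
¬x1 = 1 − 0.45 = 0.55
¬x1 ∨ x1 = min(1, a+b) on (0.55, 0.45) = 1.00
¬(¬x1 ∨ x1) = 1 − 1.00 = 0.00
(x5 ∨ x1) ∨ ¬(¬x1 ∨ x1) = min(1, a+b) on (0.71, 0.00) = 0.71
¬((x5 ∨ x1) ∨ ¬(¬x1 ∨ x1)) = 1 − 0.71 = 0.29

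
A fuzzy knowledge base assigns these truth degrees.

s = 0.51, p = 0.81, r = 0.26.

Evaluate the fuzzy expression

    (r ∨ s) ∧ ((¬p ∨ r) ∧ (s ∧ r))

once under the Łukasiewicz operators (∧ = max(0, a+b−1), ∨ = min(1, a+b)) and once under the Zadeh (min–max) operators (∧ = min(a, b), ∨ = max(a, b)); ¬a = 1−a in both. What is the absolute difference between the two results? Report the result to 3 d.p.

0.260

Under Łukasiewicz:
  r ∨ s = min(1, a+b) on (0.26, 0.51) = 0.77
  ¬p = 1 − 0.81 = 0.19
  ¬p ∨ r = min(1, a+b) on (0.19, 0.26) = 0.45
  s ∧ r = max(0, a+b−1) on (0.51, 0.26) = 0.00
  (¬p ∨ r) ∧ (s ∧ r) = max(0, a+b−1) on (0.45, 0.00) = 0.00
  (r ∨ s) ∧ ((¬p ∨ r) ∧ (s ∧ r)) = max(0, a+b−1) on (0.77, 0.00) = 0.00
  → value = 0.0000
Under Zadeh (min–max):
  r ∨ s = max(a, b) on (0.26, 0.51) = 0.51
  ¬p = 1 − 0.81 = 0.19
  ¬p ∨ r = max(a, b) on (0.19, 0.26) = 0.26
  s ∧ r = min(a, b) on (0.51, 0.26) = 0.26
  (¬p ∨ r) ∧ (s ∧ r) = min(a, b) on (0.26, 0.26) = 0.26
  (r ∨ s) ∧ ((¬p ∨ r) ∧ (s ∧ r)) = min(a, b) on (0.51, 0.26) = 0.26
  → value = 0.2600
|0.0000 − 0.2600| = 0.260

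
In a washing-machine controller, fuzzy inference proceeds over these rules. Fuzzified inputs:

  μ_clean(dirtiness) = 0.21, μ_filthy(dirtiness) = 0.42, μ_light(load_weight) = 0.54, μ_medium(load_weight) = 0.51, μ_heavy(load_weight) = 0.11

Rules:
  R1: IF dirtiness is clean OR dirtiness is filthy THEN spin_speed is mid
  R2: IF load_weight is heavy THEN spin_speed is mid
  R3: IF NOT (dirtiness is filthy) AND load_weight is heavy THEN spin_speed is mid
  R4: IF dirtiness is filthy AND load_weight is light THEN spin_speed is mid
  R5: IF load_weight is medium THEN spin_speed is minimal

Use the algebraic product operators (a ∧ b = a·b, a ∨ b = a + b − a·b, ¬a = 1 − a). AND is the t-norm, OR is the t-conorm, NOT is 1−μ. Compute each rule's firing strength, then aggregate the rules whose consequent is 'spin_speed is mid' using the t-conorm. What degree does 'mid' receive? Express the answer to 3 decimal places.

0.705

R1: clean=0.21, filthy=0.42; OR[a + b − a·b] → w = 0.5418
R2: heavy=0.11 → w = 0.1100
R3: ¬filthy=1−0.42=0.58, heavy=0.11; AND[a·b] → w = 0.0638
R4: filthy=0.42, light=0.54; AND[a·b] → w = 0.2268
R5: medium=0.51 → w = 0.5100
Rules with consequent 'mid': {R1, R2, R3, R4} → strengths 0.5418, 0.1100, 0.0638, 0.2268
Aggregate via t-conorm [a + b − a·b]: 0.7048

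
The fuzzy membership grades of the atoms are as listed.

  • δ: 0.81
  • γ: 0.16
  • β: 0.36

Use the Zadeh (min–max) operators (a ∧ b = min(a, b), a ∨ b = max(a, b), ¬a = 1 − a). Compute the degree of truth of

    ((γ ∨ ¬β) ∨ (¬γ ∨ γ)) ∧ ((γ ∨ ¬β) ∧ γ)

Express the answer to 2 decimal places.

¬β = 1 − 0.36 = 0.64
γ ∨ ¬β = max(a, b) on (0.16, 0.64) = 0.64
¬γ = 1 − 0.16 = 0.84
¬γ ∨ γ = max(a, b) on (0.84, 0.16) = 0.84
(γ ∨ ¬β) ∨ (¬γ ∨ γ) = max(a, b) on (0.64, 0.84) = 0.84
¬β = 1 − 0.36 = 0.64
γ ∨ ¬β = max(a, b) on (0.16, 0.64) = 0.64
(γ ∨ ¬β) ∧ γ = min(a, b) on (0.64, 0.16) = 0.16
((γ ∨ ¬β) ∨ (¬γ ∨ γ)) ∧ ((γ ∨ ¬β) ∧ γ) = min(a, b) on (0.84, 0.16) = 0.16

0.16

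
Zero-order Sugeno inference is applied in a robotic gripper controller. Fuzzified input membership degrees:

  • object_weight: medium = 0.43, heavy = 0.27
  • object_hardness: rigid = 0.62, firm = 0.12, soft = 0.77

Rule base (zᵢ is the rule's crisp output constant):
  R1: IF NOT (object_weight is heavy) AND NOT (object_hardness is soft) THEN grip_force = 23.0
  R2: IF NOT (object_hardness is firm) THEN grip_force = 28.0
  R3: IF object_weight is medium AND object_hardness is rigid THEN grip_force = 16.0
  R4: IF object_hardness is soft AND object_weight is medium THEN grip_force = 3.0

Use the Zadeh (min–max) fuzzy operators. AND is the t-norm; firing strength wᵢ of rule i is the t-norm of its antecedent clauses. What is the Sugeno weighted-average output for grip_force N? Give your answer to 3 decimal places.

19.340

R1 (z=23.0): ¬heavy=1−0.27=0.73, ¬soft=1−0.77=0.23; AND[min(a, b)] → w = 0.23
R2 (z=28.0): ¬firm=1−0.12=0.88 → w = 0.88
R3 (z=16.0): medium=0.43, rigid=0.62; AND[min(a, b)] → w = 0.43
R4 (z=3.0): soft=0.77, medium=0.43; AND[min(a, b)] → w = 0.43
Weighted average = (0.23·23.0 + 0.88·28.0 + 0.43·16.0 + 0.43·3.0) / (0.23 + 0.88 + 0.43 + 0.43)
  = 38.1000 / 1.9700 = 19.340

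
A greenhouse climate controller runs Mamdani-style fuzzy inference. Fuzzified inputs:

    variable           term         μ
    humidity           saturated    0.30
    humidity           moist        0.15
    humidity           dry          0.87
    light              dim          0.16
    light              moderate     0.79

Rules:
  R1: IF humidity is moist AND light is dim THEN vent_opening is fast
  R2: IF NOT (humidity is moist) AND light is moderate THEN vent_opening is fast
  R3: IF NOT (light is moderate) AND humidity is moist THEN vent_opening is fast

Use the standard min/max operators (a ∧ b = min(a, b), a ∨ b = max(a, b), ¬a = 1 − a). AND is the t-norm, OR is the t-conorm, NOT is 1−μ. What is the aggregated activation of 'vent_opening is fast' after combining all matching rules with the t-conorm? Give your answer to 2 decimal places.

R1: moist=0.15, dim=0.16; AND[min(a, b)] → w = 0.15
R2: ¬moist=1−0.15=0.85, moderate=0.79; AND[min(a, b)] → w = 0.79
R3: ¬moderate=1−0.79=0.21, moist=0.15; AND[min(a, b)] → w = 0.15
Rules with consequent 'fast': {R1, R2, R3} → strengths 0.15, 0.79, 0.15
Aggregate via t-conorm [max(a, b)]: 0.79

0.79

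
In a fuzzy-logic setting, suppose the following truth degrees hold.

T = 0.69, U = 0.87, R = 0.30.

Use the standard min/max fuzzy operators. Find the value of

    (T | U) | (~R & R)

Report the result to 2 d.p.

0.87

T | U = max(a, b) on (0.69, 0.87) = 0.87
~R = 1 − 0.30 = 0.70
~R & R = min(a, b) on (0.70, 0.30) = 0.30
(T | U) | (~R & R) = max(a, b) on (0.87, 0.30) = 0.87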